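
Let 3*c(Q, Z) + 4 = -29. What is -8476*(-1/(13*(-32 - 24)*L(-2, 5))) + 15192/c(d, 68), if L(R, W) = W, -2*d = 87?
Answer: -1065233/770 ≈ -1383.4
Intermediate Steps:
d = -87/2 (d = -½*87 = -87/2 ≈ -43.500)
c(Q, Z) = -11 (c(Q, Z) = -4/3 + (⅓)*(-29) = -4/3 - 29/3 = -11)
-8476*(-1/(13*(-32 - 24)*L(-2, 5))) + 15192/c(d, 68) = -8476*(-1/(65*(-32 - 24))) + 15192/(-11) = -8476/(5*(-13*(-56))) + 15192*(-1/11) = -8476/(5*728) - 15192/11 = -8476/3640 - 15192/11 = -8476*1/3640 - 15192/11 = -163/70 - 15192/11 = -1065233/770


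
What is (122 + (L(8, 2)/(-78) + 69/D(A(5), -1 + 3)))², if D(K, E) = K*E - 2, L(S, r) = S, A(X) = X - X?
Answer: 46471489/6084 ≈ 7638.3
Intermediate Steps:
A(X) = 0
D(K, E) = -2 + E*K (D(K, E) = E*K - 2 = -2 + E*K)
(122 + (L(8, 2)/(-78) + 69/D(A(5), -1 + 3)))² = (122 + (8/(-78) + 69/(-2 + (-1 + 3)*0)))² = (122 + (8*(-1/78) + 69/(-2 + 2*0)))² = (122 + (-4/39 + 69/(-2 + 0)))² = (122 + (-4/39 + 69/(-2)))² = (122 + (-4/39 + 69*(-½)))² = (122 + (-4/39 - 69/2))² = (122 - 2699/78)² = (6817/78)² = 46471489/6084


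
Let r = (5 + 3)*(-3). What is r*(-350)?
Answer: 8400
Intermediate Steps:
r = -24 (r = 8*(-3) = -24)
r*(-350) = -24*(-350) = 8400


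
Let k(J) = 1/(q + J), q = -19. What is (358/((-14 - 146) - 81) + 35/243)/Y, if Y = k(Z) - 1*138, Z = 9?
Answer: 785590/80875503 ≈ 0.0097136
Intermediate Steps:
k(J) = 1/(-19 + J)
Y = -1381/10 (Y = 1/(-19 + 9) - 1*138 = 1/(-10) - 138 = -⅒ - 138 = -1381/10 ≈ -138.10)
(358/((-14 - 146) - 81) + 35/243)/Y = (358/((-14 - 146) - 81) + 35/243)/(-1381/10) = (358/(-160 - 81) + 35*(1/243))*(-10/1381) = (358/(-241) + 35/243)*(-10/1381) = (358*(-1/241) + 35/243)*(-10/1381) = (-358/241 + 35/243)*(-10/1381) = -78559/58563*(-10/1381) = 785590/80875503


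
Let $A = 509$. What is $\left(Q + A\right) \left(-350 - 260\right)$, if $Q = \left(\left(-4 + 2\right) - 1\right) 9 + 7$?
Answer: $-298290$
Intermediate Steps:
$Q = -20$ ($Q = \left(-2 - 1\right) 9 + 7 = \left(-3\right) 9 + 7 = -27 + 7 = -20$)
$\left(Q + A\right) \left(-350 - 260\right) = \left(-20 + 509\right) \left(-350 - 260\right) = 489 \left(-610\right) = -298290$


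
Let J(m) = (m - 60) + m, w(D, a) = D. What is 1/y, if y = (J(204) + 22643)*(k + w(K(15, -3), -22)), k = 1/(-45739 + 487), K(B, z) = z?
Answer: -45252/3121189187 ≈ -1.4498e-5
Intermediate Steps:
k = -1/45252 (k = 1/(-45252) = -1/45252 ≈ -2.2098e-5)
J(m) = -60 + 2*m (J(m) = (-60 + m) + m = -60 + 2*m)
y = -3121189187/45252 (y = ((-60 + 2*204) + 22643)*(-1/45252 - 3) = ((-60 + 408) + 22643)*(-135757/45252) = (348 + 22643)*(-135757/45252) = 22991*(-135757/45252) = -3121189187/45252 ≈ -68974.)
1/y = 1/(-3121189187/45252) = -45252/3121189187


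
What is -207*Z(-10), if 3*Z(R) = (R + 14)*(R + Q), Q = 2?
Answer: 2208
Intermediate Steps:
Z(R) = (2 + R)*(14 + R)/3 (Z(R) = ((R + 14)*(R + 2))/3 = ((14 + R)*(2 + R))/3 = ((2 + R)*(14 + R))/3 = (2 + R)*(14 + R)/3)
-207*Z(-10) = -207*(28/3 + (⅓)*(-10)² + (16/3)*(-10)) = -207*(28/3 + (⅓)*100 - 160/3) = -207*(28/3 + 100/3 - 160/3) = -207*(-32/3) = 2208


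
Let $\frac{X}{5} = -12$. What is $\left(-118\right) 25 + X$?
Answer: $-3010$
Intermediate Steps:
$X = -60$ ($X = 5 \left(-12\right) = -60$)
$\left(-118\right) 25 + X = \left(-118\right) 25 - 60 = -2950 - 60 = -3010$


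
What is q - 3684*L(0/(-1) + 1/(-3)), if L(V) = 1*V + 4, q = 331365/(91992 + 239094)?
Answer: -1490659441/110362 ≈ -13507.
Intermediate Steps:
q = 110455/110362 (q = 331365/331086 = 331365*(1/331086) = 110455/110362 ≈ 1.0008)
L(V) = 4 + V (L(V) = V + 4 = 4 + V)
q - 3684*L(0/(-1) + 1/(-3)) = 110455/110362 - 3684*(4 + (0/(-1) + 1/(-3))) = 110455/110362 - 3684*(4 + (0*(-1) + 1*(-⅓))) = 110455/110362 - 3684*(4 + (0 - ⅓)) = 110455/110362 - 3684*(4 - ⅓) = 110455/110362 - 3684*11/3 = 110455/110362 - 13508 = -1490659441/110362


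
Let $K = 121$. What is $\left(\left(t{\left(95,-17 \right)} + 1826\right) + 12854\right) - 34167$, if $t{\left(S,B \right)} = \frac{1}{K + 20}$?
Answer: $- \frac{2747666}{141} \approx -19487.0$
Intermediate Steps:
$t{\left(S,B \right)} = \frac{1}{141}$ ($t{\left(S,B \right)} = \frac{1}{121 + 20} = \frac{1}{141}$)
$\left(\left(t{\left(95,-17 \right)} + 1826\right) + 12854\right) - 34167 = \left(\left(\frac{1}{141} + 1826\right) + 12854\right) - 34167 = \left(\frac{257467}{141} + 12854\right) - 34167 = \frac{2069881}{141} - 34167 = - \frac{2747666}{141}$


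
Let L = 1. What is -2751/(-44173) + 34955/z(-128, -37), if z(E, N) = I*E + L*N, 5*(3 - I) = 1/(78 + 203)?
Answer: -2167787558948/26122896221 ≈ -82.984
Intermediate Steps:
I = 4214/1405 (I = 3 - 1/(5*(78 + 203)) = 3 - ⅕/281 = 3 - ⅕*1/281 = 3 - 1/1405 = 4214/1405 ≈ 2.9993)
z(E, N) = N + 4214*E/1405 (z(E, N) = 4214*E/1405 + 1*N = 4214*E/1405 + N = N + 4214*E/1405)
-2751/(-44173) + 34955/z(-128, -37) = -2751/(-44173) + 34955/(-37 + (4214/1405)*(-128)) = -2751*(-1/44173) + 34955/(-37 - 539392/1405) = 2751/44173 + 34955/(-591377/1405) = 2751/44173 + 34955*(-1405/591377) = 2751/44173 - 49111775/591377 = -2167787558948/26122896221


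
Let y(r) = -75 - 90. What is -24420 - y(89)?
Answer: -24255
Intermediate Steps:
y(r) = -165
-24420 - y(89) = -24420 - 1*(-165) = -24420 + 165 = -24255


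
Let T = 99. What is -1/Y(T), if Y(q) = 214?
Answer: -1/214 ≈ -0.0046729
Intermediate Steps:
-1/Y(T) = -1/214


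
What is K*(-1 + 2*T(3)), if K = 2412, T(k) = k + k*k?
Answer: 55476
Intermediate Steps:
T(k) = k + k²
K*(-1 + 2*T(3)) = 2412*(-1 + 2*(3*(1 + 3))) = 2412*(-1 + 2*(3*4)) = 2412*(-1 + 2*12) = 2412*(-1 + 24) = 2412*23 = 55476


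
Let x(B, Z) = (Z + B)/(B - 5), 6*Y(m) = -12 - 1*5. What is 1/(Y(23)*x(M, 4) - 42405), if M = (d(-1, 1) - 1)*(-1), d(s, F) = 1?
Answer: -15/636041 ≈ -2.3583e-5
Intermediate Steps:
Y(m) = -17/6 (Y(m) = (-12 - 1*5)/6 = (-12 - 5)/6 = (1/6)*(-17) = -17/6)
M = 0 (M = (1 - 1)*(-1) = 0*(-1) = 0)
x(B, Z) = (B + Z)/(-5 + B)
1/(Y(23)*x(M, 4) - 42405) = 1/(-17*(0 + 4)/(6*(-5 + 0)) - 42405) = 1/(-17*4/(6*(-5)) - 42405) = 1/(-(-17)*4/30 - 42405) = 1/(-17/6*(-4/5) - 42405) = 1/(34/15 - 42405) = 1/(-636041/15) = -15/636041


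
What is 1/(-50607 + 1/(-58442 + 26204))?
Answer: -32238/1631468467 ≈ -1.9760e-5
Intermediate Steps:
1/(-50607 + 1/(-58442 + 26204)) = 1/(-50607 + 1/(-32238)) = 1/(-50607 - 1/32238) = 1/(-1631468467/32238) = -32238/1631468467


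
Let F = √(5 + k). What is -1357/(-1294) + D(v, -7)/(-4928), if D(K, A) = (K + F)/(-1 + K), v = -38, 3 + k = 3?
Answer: 65188843/62174112 + √5/192192 ≈ 1.0485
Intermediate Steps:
k = 0 (k = -3 + 3 = 0)
F = √5 (F = √(5 + 0) = √5 ≈ 2.2361)
D(K, A) = (K + √5)/(-1 + K)
-1357/(-1294) + D(v, -7)/(-4928) = -1357/(-1294) + ((-38 + √5)/(-1 - 38))/(-4928) = -1357*(-1/1294) + ((-38 + √5)/(-39))*(-1/4928) = 1357/1294 - (-38 + √5)/39*(-1/4928) = 1357/1294 + (38/39 - √5/39)*(-1/4928) = 1357/1294 + (-19/96096 + √5/192192) = 65188843/62174112 + √5/192192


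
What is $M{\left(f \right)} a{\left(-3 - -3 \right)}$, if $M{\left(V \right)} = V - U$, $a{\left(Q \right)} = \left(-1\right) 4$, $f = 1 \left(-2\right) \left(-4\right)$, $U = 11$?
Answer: $12$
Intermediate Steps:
$f = 8$ ($f = \left(-2\right) \left(-4\right) = 8$)
$a{\left(Q \right)} = -4$
$M{\left(V \right)} = -11 + V$ ($M{\left(V \right)} = V - 11 = -11 + V$)
$M{\left(f \right)} a{\left(-3 - -3 \right)} = \left(-11 + 8\right) \left(-4\right) = \left(-3\right) \left(-4\right) = 12$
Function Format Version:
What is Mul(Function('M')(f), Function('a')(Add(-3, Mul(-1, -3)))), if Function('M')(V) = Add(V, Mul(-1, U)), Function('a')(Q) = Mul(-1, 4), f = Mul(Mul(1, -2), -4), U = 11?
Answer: 12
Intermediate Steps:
f = 8 (f = Mul(-2, -4) = 8)
Function('a')(Q) = -4
Function('M')(V) = Add(-11, V) (Function('M')(V) = Add(V, Mul(-1, 11)) = Add(V, -11) = Add(-11, V))
Mul(Function('M')(f), Function('a')(Add(-3, Mul(-1, -3)))) = Mul(Add(-11, 8), -4) = Mul(-3, -4) = 12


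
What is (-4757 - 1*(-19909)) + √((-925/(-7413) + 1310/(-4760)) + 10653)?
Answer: 15152 + √676724077449483/252042 ≈ 15255.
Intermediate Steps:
(-4757 - 1*(-19909)) + √((-925/(-7413) + 1310/(-4760)) + 10653) = (-4757 + 19909) + √((-925*(-1/7413) + 1310*(-1/4760)) + 10653) = 15152 + √((925/7413 - 131/476) + 10653) = 15152 + √(-75829/504084 + 10653) = 15152 + √(5369931023/504084) = 15152 + √676724077449483/252042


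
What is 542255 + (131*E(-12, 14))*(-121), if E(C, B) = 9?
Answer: 399596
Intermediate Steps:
542255 + (131*E(-12, 14))*(-121) = 542255 + (131*9)*(-121) = 542255 + 1179*(-121) = 542255 - 142659 = 399596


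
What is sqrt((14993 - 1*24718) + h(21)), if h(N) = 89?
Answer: 2*I*sqrt(2409) ≈ 98.163*I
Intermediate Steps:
sqrt((14993 - 1*24718) + h(21)) = sqrt((14993 - 1*24718) + 89) = sqrt((14993 - 24718) + 89) = sqrt(-9725 + 89) = sqrt(-9636) = 2*I*sqrt(2409)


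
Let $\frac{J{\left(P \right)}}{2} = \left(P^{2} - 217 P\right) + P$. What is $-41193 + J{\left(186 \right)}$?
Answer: $-52353$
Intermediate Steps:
$J{\left(P \right)} = - 432 P + 2 P^{2}$ ($J{\left(P \right)} = 2 \left(\left(P^{2} - 217 P\right) + P\right) = 2 \left(P^{2} - 216 P\right) = - 432 P + 2 P^{2}$)
$-41193 + J{\left(186 \right)} = -41193 + 2 \cdot 186 \left(-216 + 186\right) = -41193 + 2 \cdot 186 \left(-30\right) = -41193 - 11160 = -52353$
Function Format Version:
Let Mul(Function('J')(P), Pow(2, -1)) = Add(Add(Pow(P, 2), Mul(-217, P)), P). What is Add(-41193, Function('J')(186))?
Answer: -52353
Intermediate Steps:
Function('J')(P) = Add(Mul(-432, P), Mul(2, Pow(P, 2))) (Function('J')(P) = Mul(2, Add(Add(Pow(P, 2), Mul(-217, P)), P)) = Mul(2, Add(Pow(P, 2), Mul(-216, P))) = Add(Mul(-432, P), Mul(2, Pow(P, 2))))
Add(-41193, Function('J')(186)) = Add(-41193, Mul(2, 186, Add(-216, 186))) = Add(-41193, Mul(2, 186, -30)) = Add(-41193, -11160) = -52353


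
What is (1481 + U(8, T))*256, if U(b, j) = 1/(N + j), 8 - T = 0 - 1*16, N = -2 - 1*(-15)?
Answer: 14028288/37 ≈ 3.7914e+5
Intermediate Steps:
N = 13 (N = -2 + 15 = 13)
T = 24 (T = 8 - (0 - 1*16) = 8 - (0 - 16) = 8 - 1*(-16) = 8 + 16 = 24)
U(b, j) = 1/(13 + j)
(1481 + U(8, T))*256 = (1481 + 1/(13 + 24))*256 = (1481 + 1/37)*256 = (54798/37)*256 = 14028288/37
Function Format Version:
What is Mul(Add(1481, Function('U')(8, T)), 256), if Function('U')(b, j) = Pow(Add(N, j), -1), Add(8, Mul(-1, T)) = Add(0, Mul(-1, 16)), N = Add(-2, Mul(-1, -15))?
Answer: Rational(14028288, 37) ≈ 3.7914e+5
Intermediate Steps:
N = 13 (N = Add(-2, 15) = 13)
T = 24 (T = Add(8, Mul(-1, Add(0, Mul(-1, 16)))) = Add(8, Mul(-1, Add(0, -16))) = Add(8, Mul(-1, -16)) = Add(8, 16) = 24)
Function('U')(b, j) = Pow(Add(13, j), -1)
Mul(Add(1481, Function('U')(8, T)), 256) = Mul(Add(1481, Pow(Add(13, 24), -1)), 256) = Mul(Add(1481, Pow(37, -1)), 256) = Mul(Add(1481, Rational(1, 37)), 256) = Mul(Rational(54798, 37), 256) = Rational(14028288, 37)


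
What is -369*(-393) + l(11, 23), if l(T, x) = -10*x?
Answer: 144787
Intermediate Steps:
-369*(-393) + l(11, 23) = -369*(-393) - 10*23 = 145017 - 230 = 144787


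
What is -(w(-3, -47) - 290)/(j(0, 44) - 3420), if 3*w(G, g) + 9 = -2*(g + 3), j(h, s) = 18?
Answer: -113/1458 ≈ -0.077503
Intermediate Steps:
w(G, g) = -5 - 2*g/3 (w(G, g) = -3 + (-2*(g + 3))/3 = -3 + (-2*(3 + g))/3 = -3 + (-6 - 2*g)/3 = -3 + (-2 - 2*g/3) = -5 - 2*g/3)
-(w(-3, -47) - 290)/(j(0, 44) - 3420) = -((-5 - ⅔*(-47)) - 290)/(18 - 3420) = -((-5 + 94/3) - 290)/(-3402) = -(79/3 - 290)*(-1)/3402 = -(-791)*(-1)/(3*3402) = -1*113/1458 = -113/1458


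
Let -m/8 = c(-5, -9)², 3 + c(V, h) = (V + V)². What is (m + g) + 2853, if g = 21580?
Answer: -50839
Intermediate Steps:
c(V, h) = -3 + 4*V² (c(V, h) = -3 + (V + V)² = -3 + (2*V)² = -3 + 4*V²)
m = -75272 (m = -8*(-3 + 4*(-5)²)² = -8*(-3 + 4*25)² = -8*(-3 + 100)² = -8*97² = -8*9409 = -75272)
(m + g) + 2853 = (-75272 + 21580) + 2853 = -53692 + 2853 = -50839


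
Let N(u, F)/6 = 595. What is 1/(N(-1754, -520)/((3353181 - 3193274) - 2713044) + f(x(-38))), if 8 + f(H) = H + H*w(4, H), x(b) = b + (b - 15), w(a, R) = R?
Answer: 2553137/20889763364 ≈ 0.00012222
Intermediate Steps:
x(b) = -15 + 2*b (x(b) = b + (-15 + b) = -15 + 2*b)
N(u, F) = 3570 (N(u, F) = 6*595 = 3570)
f(H) = -8 + H + H² (f(H) = -8 + (H + H*H) = -8 + (H + H²) = -8 + H + H²)
1/(N(-1754, -520)/((3353181 - 3193274) - 2713044) + f(x(-38))) = 1/(3570/((3353181 - 3193274) - 2713044) + (-8 + (-15 + 2*(-38)) + (-15 + 2*(-38))²)) = 1/(3570/(159907 - 2713044) + (-8 + (-15 - 76) + (-15 - 76)²)) = 1/(3570/(-2553137) + (-8 - 91 + (-91)²)) = 1/(3570*(-1/2553137) + (-8 - 91 + 8281)) = 1/(-3570/2553137 + 8182) = 1/(20889763364/2553137) = 2553137/20889763364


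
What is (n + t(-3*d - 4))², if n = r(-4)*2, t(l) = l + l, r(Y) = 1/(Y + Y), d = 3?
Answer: 11025/16 ≈ 689.06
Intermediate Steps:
r(Y) = 1/(2*Y)
t(l) = 2*l
n = -¼ (n = ((½)/(-4))*2 = ((½)*(-¼))*2 = -⅛*2 = -¼ ≈ -0.25000)
(n + t(-3*d - 4))² = (-¼ + 2*(-3*3 - 4))² = (-¼ + 2*(-9 - 4))² = (-¼ + 2*(-13))² = (-¼ - 26)² = (-105/4)² = 11025/16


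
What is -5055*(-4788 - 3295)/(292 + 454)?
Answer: 40859565/746 ≈ 54772.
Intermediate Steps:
-5055*(-4788 - 3295)/(292 + 454) = -5055/(746/(-8083)) = -5055/(746*(-1/8083)) = -5055/(-746/8083) = -5055*(-8083/746) = 40859565/746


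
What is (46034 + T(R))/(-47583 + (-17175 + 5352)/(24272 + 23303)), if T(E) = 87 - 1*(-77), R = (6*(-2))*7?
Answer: -1098934925/1131886524 ≈ -0.97089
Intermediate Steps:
R = -84 (R = -12*7 = -84)
T(E) = 164 (T(E) = 87 + 77 = 164)
(46034 + T(R))/(-47583 + (-17175 + 5352)/(24272 + 23303)) = (46034 + 164)/(-47583 + (-17175 + 5352)/(24272 + 23303)) = 46198/(-47583 - 11823/47575) = 46198/(-2263773048/47575) = 46198*(-47575/2263773048) = -1098934925/1131886524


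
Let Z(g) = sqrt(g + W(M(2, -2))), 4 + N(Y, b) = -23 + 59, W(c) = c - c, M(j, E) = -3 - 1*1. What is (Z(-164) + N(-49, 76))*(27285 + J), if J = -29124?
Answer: -58848 - 3678*I*sqrt(41) ≈ -58848.0 - 23551.0*I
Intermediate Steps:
M(j, E) = -4 (M(j, E) = -3 - 1 = -4)
W(c) = 0
N(Y, b) = 32 (N(Y, b) = -4 + (-23 + 59) = -4 + 36 = 32)
Z(g) = sqrt(g) (Z(g) = sqrt(g + 0) = sqrt(g))
(Z(-164) + N(-49, 76))*(27285 + J) = (sqrt(-164) + 32)*(27285 - 29124) = (2*I*sqrt(41) + 32)*(-1839) = (32 + 2*I*sqrt(41))*(-1839) = -58848 - 3678*I*sqrt(41)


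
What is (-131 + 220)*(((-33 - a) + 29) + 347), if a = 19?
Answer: 28836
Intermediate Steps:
(-131 + 220)*(((-33 - a) + 29) + 347) = (-131 + 220)*(((-33 - 1*19) + 29) + 347) = 89*(((-33 - 19) + 29) + 347) = 89*((-52 + 29) + 347) = 89*(-23 + 347) = 89*324 = 28836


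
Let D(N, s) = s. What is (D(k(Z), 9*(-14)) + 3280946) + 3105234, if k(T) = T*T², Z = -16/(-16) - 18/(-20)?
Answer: 6386054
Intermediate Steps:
Z = 19/10 (Z = -16*(-1/16) - 18*(-1/20) = 1 + 9/10 = 19/10 ≈ 1.9000)
k(T) = T³
(D(k(Z), 9*(-14)) + 3280946) + 3105234 = (9*(-14) + 3280946) + 3105234 = (-126 + 3280946) + 3105234 = 3280820 + 3105234 = 6386054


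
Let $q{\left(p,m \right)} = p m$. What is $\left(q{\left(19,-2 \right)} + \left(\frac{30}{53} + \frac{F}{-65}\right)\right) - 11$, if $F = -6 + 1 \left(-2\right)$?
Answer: $- \frac{166431}{3445} \approx -48.311$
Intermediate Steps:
$q{\left(p,m \right)} = m p$
$F = -8$ ($F = -6 - 2 = -8$)
$\left(q{\left(19,-2 \right)} + \left(\frac{30}{53} + \frac{F}{-65}\right)\right) - 11 = \left(\left(-2\right) 19 + \left(\frac{30}{53} - \frac{8}{-65}\right)\right) - 11 = \left(-38 + \left(30 \cdot \frac{1}{53} - - \frac{8}{65}\right)\right) - 11 = \left(-38 + \left(\frac{30}{53} + \frac{8}{65}\right)\right) - 11 = \left(-38 + \frac{2374}{3445}\right) - 11 = - \frac{128536}{3445} - 11 = - \frac{166431}{3445}$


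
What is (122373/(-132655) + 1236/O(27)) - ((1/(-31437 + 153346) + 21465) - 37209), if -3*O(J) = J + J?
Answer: 760452116855134/48515515185 ≈ 15674.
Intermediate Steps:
O(J) = -2*J/3 (O(J) = -(J + J)/3 = -2*J/3)
(122373/(-132655) + 1236/O(27)) - ((1/(-31437 + 153346) + 21465) - 37209) = (122373/(-132655) + 1236/((-⅔*27))) - ((1/(-31437 + 153346) + 21465) - 37209) = (122373*(-1/132655) + 1236/(-18)) - ((1/121909 + 21465) - 37209) = (-122373/132655 + 1236*(-1/18)) - ((1/121909 + 21465) - 37209) = (-122373/132655 - 206/3) - (2616776686/121909 - 37209) = -27694049/397965 - 1*(-1919335295/121909) = -27694049/397965 + 1919335295/121909 = 760452116855134/48515515185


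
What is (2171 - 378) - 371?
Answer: 1422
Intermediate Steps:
(2171 - 378) - 371 = 1793 - 371 = 1422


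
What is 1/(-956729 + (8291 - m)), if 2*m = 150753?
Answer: -2/2047629 ≈ -9.7674e-7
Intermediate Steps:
m = 150753/2 (m = (½)*150753 = 150753/2 ≈ 75377.)
1/(-956729 + (8291 - m)) = 1/(-956729 + (8291 - 1*150753/2)) = 1/(-956729 + (8291 - 150753/2)) = 1/(-956729 - 134171/2) = 1/(-2047629/2) = -2/2047629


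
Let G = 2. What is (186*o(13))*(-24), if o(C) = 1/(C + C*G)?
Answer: -1488/13 ≈ -114.46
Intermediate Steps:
o(C) = 1/(3*C) (o(C) = 1/(C + C*2) = 1/(C + 2*C) = 1/(3*C))
(186*o(13))*(-24) = (186*((⅓)/13))*(-24) = (186*((⅓)*(1/13)))*(-24) = (186*(1/39))*(-24) = (62/13)*(-24) = -1488/13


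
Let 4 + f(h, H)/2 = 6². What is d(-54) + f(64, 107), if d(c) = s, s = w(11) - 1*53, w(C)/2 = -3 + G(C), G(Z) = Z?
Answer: 27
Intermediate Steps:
w(C) = -6 + 2*C (w(C) = 2*(-3 + C) = -6 + 2*C)
f(h, H) = 64 (f(h, H) = -8 + 2*6² = -8 + 2*36 = -8 + 72 = 64)
s = -37 (s = (-6 + 2*11) - 1*53 = (-6 + 22) - 53 = 16 - 53 = -37)
d(c) = -37
d(-54) + f(64, 107) = -37 + 64 = 27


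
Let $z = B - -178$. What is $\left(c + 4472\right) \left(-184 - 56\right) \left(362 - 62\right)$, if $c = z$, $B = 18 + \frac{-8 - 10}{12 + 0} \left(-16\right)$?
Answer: $-337824000$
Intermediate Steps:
$B = 42$ ($B = 18 + - \frac{18}{12} \left(-16\right) = 18 + \left(-18\right) \frac{1}{12} \left(-16\right) = 18 - -24 = 18 + 24 = 42$)
$z = 220$ ($z = 42 - -178 = 42 + 178 = 220$)
$c = 220$
$\left(c + 4472\right) \left(-184 - 56\right) \left(362 - 62\right) = \left(220 + 4472\right) \left(-184 - 56\right) \left(362 - 62\right) = 4692 \left(\left(-240\right) 300\right) = 4692 \left(-72000\right) = -337824000$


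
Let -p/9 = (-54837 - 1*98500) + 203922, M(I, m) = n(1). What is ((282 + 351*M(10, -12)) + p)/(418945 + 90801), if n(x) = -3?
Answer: -228018/254873 ≈ -0.89463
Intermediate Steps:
M(I, m) = -3
p = -455265 (p = -9*((-54837 - 1*98500) + 203922) = -9*((-54837 - 98500) + 203922) = -9*(-153337 + 203922) = -9*50585 = -455265)
((282 + 351*M(10, -12)) + p)/(418945 + 90801) = ((282 + 351*(-3)) - 455265)/(418945 + 90801) = ((282 - 1053) - 455265)/509746 = (-771 - 455265)*(1/509746) = -456036*1/509746 = -228018/254873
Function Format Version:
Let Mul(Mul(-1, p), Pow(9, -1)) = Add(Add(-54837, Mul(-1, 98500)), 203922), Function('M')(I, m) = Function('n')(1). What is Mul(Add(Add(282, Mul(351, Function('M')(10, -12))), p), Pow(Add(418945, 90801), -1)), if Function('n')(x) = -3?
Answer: Rational(-228018, 254873) ≈ -0.89463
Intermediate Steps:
Function('M')(I, m) = -3
p = -455265 (p = Mul(-9, Add(Add(-54837, Mul(-1, 98500)), 203922)) = Mul(-9, Add(Add(-54837, -98500), 203922)) = Mul(-9, Add(-153337, 203922)) = Mul(-9, 50585) = -455265)
Mul(Add(Add(282, Mul(351, Function('M')(10, -12))), p), Pow(Add(418945, 90801), -1)) = Mul(Add(Add(282, Mul(351, -3)), -455265), Pow(Add(418945, 90801), -1)) = Mul(Add(Add(282, -1053), -455265), Pow(509746, -1)) = Mul(Add(-771, -455265), Rational(1, 509746)) = Mul(-456036, Rational(1, 509746)) = Rational(-228018, 254873)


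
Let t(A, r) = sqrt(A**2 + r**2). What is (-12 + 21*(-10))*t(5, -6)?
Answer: -222*sqrt(61) ≈ -1733.9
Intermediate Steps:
(-12 + 21*(-10))*t(5, -6) = (-12 + 21*(-10))*sqrt(5**2 + (-6)**2) = (-12 - 210)*sqrt(25 + 36) = -222*sqrt(61)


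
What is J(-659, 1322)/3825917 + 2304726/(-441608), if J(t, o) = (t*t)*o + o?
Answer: 122359324814545/844777777268 ≈ 144.84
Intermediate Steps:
J(t, o) = o + o*t² (J(t, o) = t²*o + o = o*t² + o = o + o*t²)
J(-659, 1322)/3825917 + 2304726/(-441608) = (1322*(1 + (-659)²))/3825917 + 2304726/(-441608) = (1322*(1 + 434281))*(1/3825917) + 2304726*(-1/441608) = (1322*434282)*(1/3825917) - 1152363/220804 = 574120804*(1/3825917) - 1152363/220804 = 574120804/3825917 - 1152363/220804 = 122359324814545/844777777268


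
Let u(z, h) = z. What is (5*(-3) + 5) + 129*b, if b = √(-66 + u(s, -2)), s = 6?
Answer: -10 + 258*I*√15 ≈ -10.0 + 999.23*I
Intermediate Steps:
b = 2*I*√15 (b = √(-66 + 6) = √(-60) = 2*I*√15 ≈ 7.746*I)
(5*(-3) + 5) + 129*b = (5*(-3) + 5) + 129*(2*I*√15) = (-15 + 5) + 258*I*√15 = -10 + 258*I*√15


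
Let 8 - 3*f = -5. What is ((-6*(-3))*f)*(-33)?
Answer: -2574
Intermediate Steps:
f = 13/3 (f = 8/3 - ⅓*(-5) = 8/3 + 5/3 = 13/3 ≈ 4.3333)
((-6*(-3))*f)*(-33) = (-6*(-3)*(13/3))*(-33) = (18*(13/3))*(-33) = 78*(-33) = -2574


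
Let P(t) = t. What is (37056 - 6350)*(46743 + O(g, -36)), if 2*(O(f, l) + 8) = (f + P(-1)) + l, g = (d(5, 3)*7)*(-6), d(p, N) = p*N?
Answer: 1424804459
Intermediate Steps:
d(p, N) = N*p
g = -630 (g = ((3*5)*7)*(-6) = (15*7)*(-6) = 105*(-6) = -630)
O(f, l) = -17/2 + f/2 + l/2 (O(f, l) = -8 + ((f - 1) + l)/2 = -8 + ((-1 + f) + l)/2 = -8 + (-1 + f + l)/2 = -8 + (-½ + f/2 + l/2) = -17/2 + f/2 + l/2)
(37056 - 6350)*(46743 + O(g, -36)) = (37056 - 6350)*(46743 + (-17/2 + (½)*(-630) + (½)*(-36))) = 30706*(46743 + (-17/2 - 315 - 18)) = 30706*(46743 - 683/2) = 30706*(92803/2) = 1424804459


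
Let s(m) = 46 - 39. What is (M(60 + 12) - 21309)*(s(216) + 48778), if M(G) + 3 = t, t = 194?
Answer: -1030241630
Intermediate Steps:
s(m) = 7
M(G) = 191 (M(G) = -3 + 194 = 191)
(M(60 + 12) - 21309)*(s(216) + 48778) = (191 - 21309)*(7 + 48778) = -21118*48785 = -1030241630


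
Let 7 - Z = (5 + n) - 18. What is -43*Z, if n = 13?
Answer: -301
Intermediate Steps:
Z = 7 (Z = 7 - ((5 + 13) - 18) = 7 - (18 - 18) = 7 - 1*0 = 7 + 0 = 7)
-43*Z = -43*7 = -301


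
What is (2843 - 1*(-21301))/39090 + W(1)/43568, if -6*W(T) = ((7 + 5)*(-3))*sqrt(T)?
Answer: 87678361/141922760 ≈ 0.61779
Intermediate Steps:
W(T) = 6*sqrt(T) (W(T) = -(7 + 5)*(-3)*sqrt(T)/6 = -12*(-3)*sqrt(T)/6 = -(-6)*sqrt(T) = 6*sqrt(T))
(2843 - 1*(-21301))/39090 + W(1)/43568 = (2843 - 1*(-21301))/39090 + (6*sqrt(1))/43568 = (2843 + 21301)*(1/39090) + (6*1)*(1/43568) = 24144*(1/39090) + 6*(1/43568) = 4024/6515 + 3/21784 = 87678361/141922760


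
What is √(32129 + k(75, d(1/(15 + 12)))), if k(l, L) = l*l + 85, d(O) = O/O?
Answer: √37839 ≈ 194.52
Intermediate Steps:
d(O) = 1
k(l, L) = 85 + l² (k(l, L) = l² + 85 = 85 + l²)
√(32129 + k(75, d(1/(15 + 12)))) = √(32129 + (85 + 75²)) = √(32129 + (85 + 5625)) = √(32129 + 5710) = √37839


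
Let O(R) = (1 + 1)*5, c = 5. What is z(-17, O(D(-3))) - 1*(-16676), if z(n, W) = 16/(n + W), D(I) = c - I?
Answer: 116716/7 ≈ 16674.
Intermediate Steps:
D(I) = 5 - I
O(R) = 10 (O(R) = 2*5 = 10)
z(n, W) = 16/(W + n)
z(-17, O(D(-3))) - 1*(-16676) = 16/(10 - 17) - 1*(-16676) = 16/(-7) + 16676 = 16*(-1/7) + 16676 = -16/7 + 16676 = 116716/7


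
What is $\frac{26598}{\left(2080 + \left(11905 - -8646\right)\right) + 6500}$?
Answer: $\frac{26598}{29131} \approx 0.91305$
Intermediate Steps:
$\frac{26598}{\left(2080 + \left(11905 - -8646\right)\right) + 6500} = \frac{26598}{\left(2080 + \left(11905 + 8646\right)\right) + 6500} = \frac{26598}{\left(2080 + 20551\right) + 6500} = \frac{26598}{22631 + 6500} = \frac{26598}{29131}$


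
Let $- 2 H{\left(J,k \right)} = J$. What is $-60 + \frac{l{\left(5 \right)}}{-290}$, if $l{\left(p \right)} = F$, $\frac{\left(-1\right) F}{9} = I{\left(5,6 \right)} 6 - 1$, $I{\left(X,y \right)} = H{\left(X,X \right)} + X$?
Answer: $- \frac{8637}{145} \approx -59.565$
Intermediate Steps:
$H{\left(J,k \right)} = - \frac{J}{2}$
$I{\left(X,y \right)} = \frac{X}{2}$ ($I{\left(X,y \right)} = - \frac{X}{2} + X = \frac{X}{2}$)
$F = -126$ ($F = - 9 \left(\frac{1}{2} \cdot 5 \cdot 6 - 1\right) = - 9 \left(\frac{5}{2} \cdot 6 - 1\right) = - 9 \left(15 - 1\right) = \left(-9\right) 14 = -126$)
$l{\left(p \right)} = -126$
$-60 + \frac{l{\left(5 \right)}}{-290} = -60 + \frac{1}{-290} \left(-126\right) = -60 - - \frac{63}{145} = -60 + \frac{63}{145} = - \frac{8637}{145}$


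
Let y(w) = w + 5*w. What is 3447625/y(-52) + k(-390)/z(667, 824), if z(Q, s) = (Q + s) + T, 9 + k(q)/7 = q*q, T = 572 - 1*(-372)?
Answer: -8062800131/759720 ≈ -10613.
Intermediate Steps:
T = 944 (T = 572 + 372 = 944)
y(w) = 6*w
k(q) = -63 + 7*q² (k(q) = -63 + 7*(q*q) = -63 + 7*q²)
z(Q, s) = 944 + Q + s (z(Q, s) = (Q + s) + 944 = 944 + Q + s)
3447625/y(-52) + k(-390)/z(667, 824) = 3447625/((6*(-52))) + (-63 + 7*(-390)²)/(944 + 667 + 824) = 3447625/(-312) + (-63 + 7*152100)/2435 = 3447625*(-1/312) + (-63 + 1064700)*(1/2435) = -3447625/312 + 1064637*(1/2435) = -3447625/312 + 1064637/2435 = -8062800131/759720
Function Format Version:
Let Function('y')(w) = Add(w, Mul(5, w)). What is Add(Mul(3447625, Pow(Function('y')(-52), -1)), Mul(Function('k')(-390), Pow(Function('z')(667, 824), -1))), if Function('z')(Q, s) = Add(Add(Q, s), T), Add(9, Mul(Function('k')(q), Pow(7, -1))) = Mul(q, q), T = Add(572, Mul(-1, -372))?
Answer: Rational(-8062800131, 759720) ≈ -10613.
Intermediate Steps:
T = 944 (T = Add(572, 372) = 944)
Function('y')(w) = Mul(6, w)
Function('k')(q) = Add(-63, Mul(7, Pow(q, 2))) (Function('k')(q) = Add(-63, Mul(7, Mul(q, q))) = Add(-63, Mul(7, Pow(q, 2))))
Function('z')(Q, s) = Add(944, Q, s) (Function('z')(Q, s) = Add(Add(Q, s), 944) = Add(944, Q, s))
Add(Mul(3447625, Pow(Function('y')(-52), -1)), Mul(Function('k')(-390), Pow(Function('z')(667, 824), -1))) = Add(Mul(3447625, Pow(Mul(6, -52), -1)), Mul(Add(-63, Mul(7, Pow(-390, 2))), Pow(Add(944, 667, 824), -1))) = Add(Mul(3447625, Pow(-312, -1)), Mul(Add(-63, Mul(7, 152100)), Pow(2435, -1))) = Add(Mul(3447625, Rational(-1, 312)), Mul(Add(-63, 1064700), Rational(1, 2435))) = Add(Rational(-3447625, 312), Mul(1064637, Rational(1, 2435))) = Add(Rational(-3447625, 312), Rational(1064637, 2435)) = Rational(-8062800131, 759720)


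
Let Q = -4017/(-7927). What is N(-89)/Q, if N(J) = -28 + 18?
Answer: -79270/4017 ≈ -19.734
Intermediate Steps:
N(J) = -10
Q = 4017/7927 (Q = -4017*(-1/7927) = 4017/7927 ≈ 0.50675)
N(-89)/Q = -10/4017/7927 = -10*7927/4017 = -79270/4017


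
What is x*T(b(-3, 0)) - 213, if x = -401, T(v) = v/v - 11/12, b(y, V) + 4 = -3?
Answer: -2957/12 ≈ -246.42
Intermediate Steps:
b(y, V) = -7 (b(y, V) = -4 - 3 = -7)
T(v) = 1/12 (T(v) = 1 - 11*1/12 = 1 - 11/12 = 1/12)
x*T(b(-3, 0)) - 213 = -401*1/12 - 213 = -401/12 - 213 = -2957/12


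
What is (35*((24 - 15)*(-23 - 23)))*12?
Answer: -173880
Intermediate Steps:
(35*((24 - 15)*(-23 - 23)))*12 = (35*(9*(-46)))*12 = (35*(-414))*12 = -14490*12 = -173880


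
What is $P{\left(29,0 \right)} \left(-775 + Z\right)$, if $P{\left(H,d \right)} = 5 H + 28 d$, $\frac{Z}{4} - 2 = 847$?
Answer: $380045$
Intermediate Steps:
$Z = 3396$ ($Z = 8 + 4 \cdot 847 = 8 + 3388 = 3396$)
$P{\left(29,0 \right)} \left(-775 + Z\right) = \left(5 \cdot 29 + 28 \cdot 0\right) \left(-775 + 3396\right) = \left(145 + 0\right) 2621 = 145 \cdot 2621 = 380045$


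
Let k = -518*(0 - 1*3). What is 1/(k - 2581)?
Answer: -1/1027 ≈ -0.00097371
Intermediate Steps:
k = 1554 (k = -518*(0 - 3) = -518*(-3) = 1554)
1/(k - 2581) = 1/(1554 - 2581) = 1/(-1027) = -1/1027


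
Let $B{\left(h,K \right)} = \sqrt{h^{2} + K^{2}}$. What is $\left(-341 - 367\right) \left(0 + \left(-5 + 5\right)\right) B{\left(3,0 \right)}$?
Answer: $0$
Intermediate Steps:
$B{\left(h,K \right)} = \sqrt{K^{2} + h^{2}}$
$\left(-341 - 367\right) \left(0 + \left(-5 + 5\right)\right) B{\left(3,0 \right)} = \left(-341 - 367\right) \left(0 + \left(-5 + 5\right)\right) \sqrt{0^{2} + 3^{2}} = - 708 \left(0 + 0\right) \sqrt{0 + 9} = - 708 \cdot 0 \sqrt{9} = - 708 \cdot 0 \cdot 3 = \left(-708\right) 0 = 0$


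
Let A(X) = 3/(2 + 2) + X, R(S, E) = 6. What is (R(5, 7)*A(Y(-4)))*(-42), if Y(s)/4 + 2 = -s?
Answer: -2205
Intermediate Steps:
Y(s) = -8 - 4*s (Y(s) = -8 + 4*(-s) = -8 - 4*s)
A(X) = ¾ + X (A(X) = 3/4 + X = (¼)*3 + X = ¾ + X)
(R(5, 7)*A(Y(-4)))*(-42) = (6*(¾ + (-8 - 4*(-4))))*(-42) = (6*(¾ + (-8 + 16)))*(-42) = (6*(¾ + 8))*(-42) = (6*(35/4))*(-42) = (105/2)*(-42) = -2205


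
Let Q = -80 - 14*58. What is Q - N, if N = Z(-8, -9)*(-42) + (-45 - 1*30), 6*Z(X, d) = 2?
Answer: -803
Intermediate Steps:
Z(X, d) = 1/3 (Z(X, d) = (1/6)*2 = 1/3)
Q = -892 (Q = -80 - 812 = -892)
N = -89 (N = (1/3)*(-42) + (-45 - 1*30) = -14 + (-45 - 30) = -14 - 75 = -89)
Q - N = -892 - 1*(-89) = -892 + 89 = -803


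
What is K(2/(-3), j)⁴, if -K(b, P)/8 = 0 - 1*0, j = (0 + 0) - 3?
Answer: 0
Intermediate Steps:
j = -3 (j = 0 - 3 = -3)
K(b, P) = 0 (K(b, P) = -8*(0 - 1*0) = -8*(0 + 0) = -8*0 = 0)
K(2/(-3), j)⁴ = 0⁴ = 0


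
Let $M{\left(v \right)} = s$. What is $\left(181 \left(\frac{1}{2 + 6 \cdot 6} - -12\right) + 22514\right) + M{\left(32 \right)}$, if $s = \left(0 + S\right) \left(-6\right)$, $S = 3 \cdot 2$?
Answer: $\frac{936881}{38} \approx 24655.0$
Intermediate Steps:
$S = 6$
$s = -36$ ($s = \left(0 + 6\right) \left(-6\right) = 6 \left(-6\right) = -36$)
$M{\left(v \right)} = -36$
$\left(181 \left(\frac{1}{2 + 6 \cdot 6} - -12\right) + 22514\right) + M{\left(32 \right)} = \left(181 \left(\frac{1}{2 + 6 \cdot 6} - -12\right) + 22514\right) - 36 = \left(181 \left(\frac{1}{2 + 36} + 12\right) + 22514\right) - 36 = \left(181 \left(\frac{1}{38} + 12\right) + 22514\right) - 36 = \left(181 \cdot \frac{457}{38} + 22514\right) - 36 = \left(\frac{82717}{38} + 22514\right) - 36 = \frac{938249}{38} - 36 = \frac{936881}{38}$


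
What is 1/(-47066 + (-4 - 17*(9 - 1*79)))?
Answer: -1/45880 ≈ -2.1796e-5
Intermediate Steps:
1/(-47066 + (-4 - 17*(9 - 1*79))) = 1/(-47066 + (-4 - 17*(9 - 79))) = 1/(-47066 + (-4 - 17*(-70))) = 1/(-47066 + (-4 + 1190)) = 1/(-47066 + 1186) = 1/(-45880) = -1/45880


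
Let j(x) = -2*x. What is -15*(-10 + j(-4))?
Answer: 30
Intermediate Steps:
-15*(-10 + j(-4)) = -15*(-10 - 2*(-4)) = -15*(-10 + 8) = -15*(-2) = 30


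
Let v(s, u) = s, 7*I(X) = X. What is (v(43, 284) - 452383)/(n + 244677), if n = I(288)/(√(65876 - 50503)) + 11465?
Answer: -21819284538315390/12355385728000621 + 227979360*√15373/12355385728000621 ≈ -1.7660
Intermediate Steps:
I(X) = X/7
n = 11465 + 288*√15373/107611 (n = ((⅐)*288)/(√(65876 - 50503)) + 11465 = 288/(7*(√15373)) + 11465 = 288*(√15373/15373)/7 + 11465 = 288*√15373/107611 + 11465 = 11465 + 288*√15373/107611 ≈ 11465.)
(v(43, 284) - 452383)/(n + 244677) = (43 - 452383)/((11465 + 288*√15373/107611) + 244677) = -452340/(256142 + 288*√15373/107611)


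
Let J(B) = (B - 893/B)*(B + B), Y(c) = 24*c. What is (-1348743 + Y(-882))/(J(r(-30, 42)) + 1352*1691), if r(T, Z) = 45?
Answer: -456637/762832 ≈ -0.59861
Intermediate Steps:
J(B) = 2*B*(B - 893/B) (J(B) = (B - 893/B)*(2*B) = 2*B*(B - 893/B))
(-1348743 + Y(-882))/(J(r(-30, 42)) + 1352*1691) = (-1348743 + 24*(-882))/((-1786 + 2*45²) + 1352*1691) = (-1348743 - 21168)/((-1786 + 2*2025) + 2286232) = -1369911/((-1786 + 4050) + 2286232) = -1369911/(2264 + 2286232) = -1369911/2288496 = -1369911*1/2288496 = -456637/762832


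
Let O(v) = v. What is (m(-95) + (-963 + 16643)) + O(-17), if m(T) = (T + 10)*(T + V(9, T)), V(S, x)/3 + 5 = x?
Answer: 49238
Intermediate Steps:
V(S, x) = -15 + 3*x
m(T) = (-15 + 4*T)*(10 + T) (m(T) = (T + 10)*(T + (-15 + 3*T)) = (10 + T)*(-15 + 4*T) = (-15 + 4*T)*(10 + T))
(m(-95) + (-963 + 16643)) + O(-17) = ((-150 + 4*(-95)² + 25*(-95)) + (-963 + 16643)) - 17 = ((-150 + 4*9025 - 2375) + 15680) - 17 = ((-150 + 36100 - 2375) + 15680) - 17 = (33575 + 15680) - 17 = 49255 - 17 = 49238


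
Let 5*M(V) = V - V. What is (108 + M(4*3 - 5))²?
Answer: 11664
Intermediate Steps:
M(V) = 0 (M(V) = (V - V)/5 = (⅕)*0 = 0)
(108 + M(4*3 - 5))² = (108 + 0)² = 108² = 11664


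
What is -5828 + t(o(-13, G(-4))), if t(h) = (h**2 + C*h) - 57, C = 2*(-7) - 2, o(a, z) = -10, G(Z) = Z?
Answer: -5625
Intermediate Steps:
C = -16 (C = -14 - 2 = -16)
t(h) = -57 + h**2 - 16*h (t(h) = (h**2 - 16*h) - 57 = -57 + h**2 - 16*h)
-5828 + t(o(-13, G(-4))) = -5828 + (-57 + (-10)**2 - 16*(-10)) = -5828 + (-57 + 100 + 160) = -5828 + 203 = -5625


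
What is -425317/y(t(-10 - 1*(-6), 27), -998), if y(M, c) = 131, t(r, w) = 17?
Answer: -425317/131 ≈ -3246.7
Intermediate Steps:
-425317/y(t(-10 - 1*(-6), 27), -998) = -425317/131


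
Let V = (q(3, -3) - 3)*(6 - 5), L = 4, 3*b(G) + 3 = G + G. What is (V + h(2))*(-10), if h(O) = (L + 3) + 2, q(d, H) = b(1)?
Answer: -170/3 ≈ -56.667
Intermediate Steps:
b(G) = -1 + 2*G/3 (b(G) = -1 + (G + G)/3 = -1 + (2*G)/3 = -1 + 2*G/3)
q(d, H) = -⅓ (q(d, H) = -1 + (⅔)*1 = -1 + ⅔ = -⅓)
h(O) = 9 (h(O) = (4 + 3) + 2 = 7 + 2 = 9)
V = -10/3 (V = (-⅓ - 3)*(6 - 5) = -10/3*1 = -10/3 ≈ -3.3333)
(V + h(2))*(-10) = (-10/3 + 9)*(-10) = (17/3)*(-10) = -170/3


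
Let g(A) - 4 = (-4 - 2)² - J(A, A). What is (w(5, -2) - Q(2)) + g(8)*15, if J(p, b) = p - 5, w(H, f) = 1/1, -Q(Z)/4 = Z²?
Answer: 572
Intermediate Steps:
Q(Z) = -4*Z²
w(H, f) = 1
J(p, b) = -5 + p
g(A) = 45 - A (g(A) = 4 + ((-4 - 2)² - (-5 + A)) = 4 + ((-6)² + (5 - A)) = 4 + (36 + (5 - A)) = 4 + (41 - A) = 45 - A)
(w(5, -2) - Q(2)) + g(8)*15 = (1 - (-4)*2²) + (45 - 1*8)*15 = (1 - (-4)*4) + (45 - 8)*15 = (1 - 1*(-16)) + 37*15 = (1 + 16) + 555 = 17 + 555 = 572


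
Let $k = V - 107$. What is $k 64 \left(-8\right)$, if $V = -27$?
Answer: $68608$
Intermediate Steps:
$k = -134$ ($k = -27 - 107 = -134$)
$k 64 \left(-8\right) = \left(-134\right) 64 \left(-8\right) = \left(-8576\right) \left(-8\right) = 68608$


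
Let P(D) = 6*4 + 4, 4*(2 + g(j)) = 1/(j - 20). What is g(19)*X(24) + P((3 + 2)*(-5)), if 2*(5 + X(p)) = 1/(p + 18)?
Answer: 4393/112 ≈ 39.223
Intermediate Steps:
g(j) = -2 + 1/(4*(-20 + j)) (g(j) = -2 + 1/(4*(j - 20)) = -2 + 1/(4*(-20 + j)))
P(D) = 28 (P(D) = 24 + 4 = 28)
X(p) = -5 + 1/(2*(18 + p)) (X(p) = -5 + 1/(2*(p + 18)) = -5 + 1/(2*(18 + p)))
g(19)*X(24) + P((3 + 2)*(-5)) = ((161 - 8*19)/(4*(-20 + 19)))*((-179 - 10*24)/(2*(18 + 24))) + 28 = ((¼)*(161 - 152)/(-1))*((½)*(-179 - 240)/42) + 28 = ((¼)*(-1)*9)*((½)*(1/42)*(-419)) + 28 = -9/4*(-419/84) + 28 = 1257/112 + 28 = 4393/112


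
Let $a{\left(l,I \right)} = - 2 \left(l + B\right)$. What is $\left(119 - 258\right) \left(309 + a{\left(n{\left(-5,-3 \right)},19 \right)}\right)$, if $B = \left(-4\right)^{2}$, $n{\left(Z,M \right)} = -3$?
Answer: $-39337$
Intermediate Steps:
$B = 16$
$a{\left(l,I \right)} = -32 - 2 l$ ($a{\left(l,I \right)} = - 2 \left(l + 16\right) = - 2 \left(16 + l\right) = -32 - 2 l$)
$\left(119 - 258\right) \left(309 + a{\left(n{\left(-5,-3 \right)},19 \right)}\right) = \left(119 - 258\right) \left(309 - 26\right) = - 139 \left(309 + \left(-32 + 6\right)\right) = - 139 \left(309 - 26\right) = \left(-139\right) 283 = -39337$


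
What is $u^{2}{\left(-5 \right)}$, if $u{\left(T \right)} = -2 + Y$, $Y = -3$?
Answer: $25$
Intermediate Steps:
$u{\left(T \right)} = -5$ ($u{\left(T \right)} = -2 - 3 = -5$)
$u^{2}{\left(-5 \right)} = \left(-5\right)^{2} = 25$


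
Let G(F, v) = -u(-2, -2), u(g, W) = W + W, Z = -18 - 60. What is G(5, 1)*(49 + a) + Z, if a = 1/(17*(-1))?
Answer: 2002/17 ≈ 117.76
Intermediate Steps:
Z = -78
u(g, W) = 2*W
G(F, v) = 4 (G(F, v) = -2*(-2) = -1*(-4) = 4)
a = -1/17 (a = 1/(-17) = -1/17 ≈ -0.058824)
G(5, 1)*(49 + a) + Z = 4*(49 - 1/17) - 78 = 4*(832/17) - 78 = 3328/17 - 78 = 2002/17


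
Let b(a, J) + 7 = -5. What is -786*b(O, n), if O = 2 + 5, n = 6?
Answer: 9432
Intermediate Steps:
O = 7
b(a, J) = -12 (b(a, J) = -7 - 5 = -12)
-786*b(O, n) = -786*(-12) = 9432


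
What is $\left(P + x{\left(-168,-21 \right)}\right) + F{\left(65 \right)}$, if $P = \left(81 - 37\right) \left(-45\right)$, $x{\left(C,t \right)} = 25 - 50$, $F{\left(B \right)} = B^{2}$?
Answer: $2220$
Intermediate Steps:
$x{\left(C,t \right)} = -25$
$P = -1980$ ($P = 44 \left(-45\right) = -1980$)
$\left(P + x{\left(-168,-21 \right)}\right) + F{\left(65 \right)} = \left(-1980 - 25\right) + 65^{2} = -2005 + 4225 = 2220$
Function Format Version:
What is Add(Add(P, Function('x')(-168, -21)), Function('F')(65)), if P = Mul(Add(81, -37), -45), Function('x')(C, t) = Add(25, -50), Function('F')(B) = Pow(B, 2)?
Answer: 2220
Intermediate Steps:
Function('x')(C, t) = -25
P = -1980 (P = Mul(44, -45) = -1980)
Add(Add(P, Function('x')(-168, -21)), Function('F')(65)) = Add(Add(-1980, -25), Pow(65, 2)) = Add(-2005, 4225) = 2220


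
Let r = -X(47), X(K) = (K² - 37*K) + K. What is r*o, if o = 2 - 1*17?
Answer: 7755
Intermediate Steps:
X(K) = K² - 36*K
r = -517 (r = -47*(-36 + 47) = -47*11 = -1*517 = -517)
o = -15 (o = 2 - 17 = -15)
r*o = -517*(-15) = 7755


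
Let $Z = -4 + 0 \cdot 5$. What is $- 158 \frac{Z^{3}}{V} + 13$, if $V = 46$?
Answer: $\frac{5355}{23} \approx 232.83$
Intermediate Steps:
$Z = -4$ ($Z = -4 + 0 = -4$)
$- 158 \frac{Z^{3}}{V} + 13 = - 158 \frac{\left(-4\right)^{3}}{46} + 13 = - 158 \left(\left(-64\right) \frac{1}{46}\right) + 13 = \left(-158\right) \left(- \frac{32}{23}\right) + 13 = \frac{5056}{23} + 13 = \frac{5355}{23}$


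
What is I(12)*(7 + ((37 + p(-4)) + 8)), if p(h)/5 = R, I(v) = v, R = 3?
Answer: 804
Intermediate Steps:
p(h) = 15 (p(h) = 5*3 = 15)
I(12)*(7 + ((37 + p(-4)) + 8)) = 12*(7 + ((37 + 15) + 8)) = 12*(7 + (52 + 8)) = 12*(7 + 60) = 12*67 = 804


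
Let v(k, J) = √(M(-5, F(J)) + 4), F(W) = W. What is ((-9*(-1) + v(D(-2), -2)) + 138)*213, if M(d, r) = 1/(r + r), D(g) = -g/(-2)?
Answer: 31311 + 213*√15/2 ≈ 31723.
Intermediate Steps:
D(g) = g/2 (D(g) = -g*(-½) = g/2)
M(d, r) = 1/(2*r)
v(k, J) = √(4 + 1/(2*J)) (v(k, J) = √(1/(2*J) + 4) = √(4 + 1/(2*J)))
((-9*(-1) + v(D(-2), -2)) + 138)*213 = ((-9*(-1) + √(16 + 2/(-2))/2) + 138)*213 = ((9 + √(16 + 2*(-½))/2) + 138)*213 = ((9 + √(16 - 1)/2) + 138)*213 = ((9 + √15/2) + 138)*213 = (147 + √15/2)*213 = 31311 + 213*√15/2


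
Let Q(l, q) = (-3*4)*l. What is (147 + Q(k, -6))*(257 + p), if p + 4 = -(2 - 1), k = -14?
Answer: 79380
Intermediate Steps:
Q(l, q) = -12*l
p = -5 (p = -4 - (2 - 1) = -4 - 1*1 = -4 - 1 = -5)
(147 + Q(k, -6))*(257 + p) = (147 - 12*(-14))*(257 - 5) = (147 + 168)*252 = 315*252 = 79380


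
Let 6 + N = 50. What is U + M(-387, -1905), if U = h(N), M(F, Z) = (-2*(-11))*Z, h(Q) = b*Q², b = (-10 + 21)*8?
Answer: 128458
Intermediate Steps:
N = 44 (N = -6 + 50 = 44)
b = 88 (b = 11*8 = 88)
h(Q) = 88*Q²
M(F, Z) = 22*Z
U = 170368 (U = 88*44² = 88*1936 = 170368)
U + M(-387, -1905) = 170368 + 22*(-1905) = 170368 - 41910 = 128458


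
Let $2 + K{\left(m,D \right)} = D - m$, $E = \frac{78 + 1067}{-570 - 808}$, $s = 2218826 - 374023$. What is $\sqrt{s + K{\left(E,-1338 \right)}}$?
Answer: $\frac{\sqrt{3500523973102}}{1378} \approx 1357.7$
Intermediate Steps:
$s = 1844803$
$E = - \frac{1145}{1378}$ ($E = \frac{1145}{-1378} = 1145 \left(- \frac{1}{1378}\right) = - \frac{1145}{1378} \approx -0.83091$)
$K{\left(m,D \right)} = -2 + D - m$ ($K{\left(m,D \right)} = -2 + \left(D - m\right) = -2 + D - m$)
$\sqrt{s + K{\left(E,-1338 \right)}} = \sqrt{1844803 - \frac{1845375}{1378}} = \sqrt{\frac{2540293159}{1378}} = \frac{\sqrt{3500523973102}}{1378}$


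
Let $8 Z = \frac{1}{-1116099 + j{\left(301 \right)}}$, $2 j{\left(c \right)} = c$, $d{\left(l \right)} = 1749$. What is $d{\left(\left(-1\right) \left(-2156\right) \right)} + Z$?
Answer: $\frac{15614351411}{8927588} \approx 1749.0$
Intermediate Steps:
$j{\left(c \right)} = \frac{c}{2}$
$Z = - \frac{1}{8927588}$ ($Z = \frac{1}{8 \left(-1116099 + \frac{1}{2} \cdot 301\right)} = \frac{1}{8 \left(-1116099 + \frac{301}{2}\right)} = \frac{1}{8 \left(- \frac{2231897}{2}\right)} = \frac{1}{8} \left(- \frac{2}{2231897}\right) = - \frac{1}{8927588} \approx -1.1201 \cdot 10^{-7}$)
$d{\left(\left(-1\right) \left(-2156\right) \right)} + Z = 1749 - \frac{1}{8927588} = \frac{15614351411}{8927588}$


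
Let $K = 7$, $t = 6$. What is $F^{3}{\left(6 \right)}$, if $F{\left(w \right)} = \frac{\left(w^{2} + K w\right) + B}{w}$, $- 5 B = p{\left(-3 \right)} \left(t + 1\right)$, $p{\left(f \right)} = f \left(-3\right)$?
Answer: $\frac{1295029}{1000} \approx 1295.0$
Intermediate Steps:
$p{\left(f \right)} = - 3 f$
$B = - \frac{63}{5}$ ($B = - \frac{\left(-3\right) \left(-3\right) \left(6 + 1\right)}{5} = - \frac{9 \cdot 7}{5} = \left(- \frac{1}{5}\right) 63 = - \frac{63}{5} \approx -12.6$)
$F{\left(w \right)} = \frac{- \frac{63}{5} + w^{2} + 7 w}{w}$ ($F{\left(w \right)} = \frac{\left(w^{2} + 7 w\right) - \frac{63}{5}}{w} = \frac{- \frac{63}{5} + w^{2} + 7 w}{w}$)
$F^{3}{\left(6 \right)} = \left(7 + 6 - \frac{63}{5 \cdot 6}\right)^{3} = \left(7 + 6 - \frac{21}{10}\right)^{3} = \left(\frac{109}{10}\right)^{3} = \frac{1295029}{1000}$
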